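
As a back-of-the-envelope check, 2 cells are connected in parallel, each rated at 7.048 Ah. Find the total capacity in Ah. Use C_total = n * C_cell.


Parallel capacities add: 2 * 7.048 Ah = 14.096 Ah

14.096 Ah


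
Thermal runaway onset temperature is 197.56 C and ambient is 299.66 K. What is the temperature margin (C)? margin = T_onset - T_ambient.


Convert: T_ambient = 299.66 K = 26.51 C
margin = 197.56 - 26.51 = 171.05 C

171.05 C


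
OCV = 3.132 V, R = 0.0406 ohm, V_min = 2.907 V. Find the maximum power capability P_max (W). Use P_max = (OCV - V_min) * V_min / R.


dV = OCV - V_min = 0.225 V (so I_max = dV / R)
P_max = dV * V_min / R = 0.225 * 2.907 / 0.0406 = 16.11 W

16.11 W


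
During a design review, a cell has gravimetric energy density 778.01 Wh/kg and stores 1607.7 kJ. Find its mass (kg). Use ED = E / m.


Convert: E = 1607.7 kJ = 446.58 Wh
m = E / ED = 446.58 / 778.01 = 0.5740 kg

0.5740 kg


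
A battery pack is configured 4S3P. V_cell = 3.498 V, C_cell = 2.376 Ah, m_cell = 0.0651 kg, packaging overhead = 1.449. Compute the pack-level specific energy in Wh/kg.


Step 1: V_pack = 4 * 3.498 = 13.992 V
Step 2: C_pack = 3 * 2.376 = 7.128 Ah
Step 3: E_pack = V_pack * C_pack = 13.992 * 7.128 = 99.735 Wh
Step 4: m_pack = 4 * 3 * 0.0651 * 1.449 = 1.132 kg
Step 5: ED = E_pack / m_pack = 99.735 / 1.132 = 88.11 Wh/kg

88.11 Wh/kg


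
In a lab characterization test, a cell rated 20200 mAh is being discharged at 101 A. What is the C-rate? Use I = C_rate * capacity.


Convert: capacity = 20200 mAh = 20.2 Ah
C_rate = I / capacity = 101 / 20.2 = 5C

5C


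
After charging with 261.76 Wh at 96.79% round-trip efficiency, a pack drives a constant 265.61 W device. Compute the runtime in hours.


Step 1: E_discharge = eta/100 * E_charge = 96.79/100 * 261.76 = 253.36 Wh
Step 2: t = E_discharge / P = 253.36 / 265.61 = 0.9539 hr

0.9539 hr


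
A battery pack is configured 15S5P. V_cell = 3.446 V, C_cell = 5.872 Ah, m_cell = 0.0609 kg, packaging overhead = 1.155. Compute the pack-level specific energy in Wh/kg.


Step 1: V_pack = 15 * 3.446 = 51.69 V
Step 2: C_pack = 5 * 5.872 = 29.36 Ah
Step 3: E_pack = V_pack * C_pack = 51.69 * 29.36 = 1517.6 Wh
Step 4: m_pack = 15 * 5 * 0.0609 * 1.155 = 5.2755 kg
Step 5: ED = E_pack / m_pack = 1517.6 / 5.2755 = 287.7 Wh/kg

287.7 Wh/kg


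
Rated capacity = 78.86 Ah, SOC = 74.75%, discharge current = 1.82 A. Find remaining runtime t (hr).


Step 1: remaining = SOC/100 * C_total = 74.75/100 * 78.86 = 58.948 Ah
Step 2: t = remaining / I = 58.948 / 1.82 = 32.39 hr

32.39 hr


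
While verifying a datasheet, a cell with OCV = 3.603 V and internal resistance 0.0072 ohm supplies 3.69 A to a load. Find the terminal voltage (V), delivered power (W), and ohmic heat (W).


Step 1: V_terminal = OCV - I*R = 3.603 - 3.69 * 0.0072 = 3.5764 V
Step 2: P_out = V_terminal * I = 3.5764 * 3.69 = 13.20 W
Step 3: Q = I^2 * R = 3.69^2 * 0.0072 = 0.09804 W

V=3.5764 V, P=13.20 W, Q=0.09804 W


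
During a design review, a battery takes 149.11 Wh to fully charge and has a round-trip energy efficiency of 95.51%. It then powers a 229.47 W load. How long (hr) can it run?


Step 1: E_discharge = eta/100 * E_charge = 95.51/100 * 149.11 = 142.41 Wh
Step 2: t = E_discharge / P = 142.41 / 229.47 = 0.6206 hr

0.6206 hr


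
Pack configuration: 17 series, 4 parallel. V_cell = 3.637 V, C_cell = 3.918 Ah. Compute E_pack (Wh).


V_pack = 17 * 3.637 = 61.829 V
C_pack = 4 * 3.918 = 15.672 Ah
E = V_pack * C_pack = 61.829 * 15.672 = 969.0 Wh

969.0 Wh


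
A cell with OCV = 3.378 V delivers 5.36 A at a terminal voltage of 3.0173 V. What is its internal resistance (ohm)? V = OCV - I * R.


R = (OCV - V) / I = (3.378 - 3.0173) / 5.36 = 0.06729 ohm

0.06729 ohm


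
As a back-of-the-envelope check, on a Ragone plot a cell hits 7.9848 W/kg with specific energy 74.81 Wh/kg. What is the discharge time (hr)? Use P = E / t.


t = E / P = 74.81 / 7.9848 = 9.369 hr

9.369 hr


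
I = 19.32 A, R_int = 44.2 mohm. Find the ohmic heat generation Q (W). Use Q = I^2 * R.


Convert: R = 44.2 mohm = 0.0442 ohm
I^2 = 373.26
Q = 373.26 * 0.0442 = 16.50 W

16.50 W


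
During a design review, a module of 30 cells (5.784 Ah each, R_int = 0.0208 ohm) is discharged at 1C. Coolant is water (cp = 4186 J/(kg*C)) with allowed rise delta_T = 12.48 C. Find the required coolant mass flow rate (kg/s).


Step 1: I = 1 * 5.784 = 5.784 A
Step 2: Q_cell = I^2 * R = 5.784^2 * 0.0208 = 0.69586 W
Step 3: Q_total = 30 * 0.69586 = 20.876 W
Step 4: m_dot = Q_total / (cp * dT) = 20.876 / (4186 * 12.48) = 3.996e-04 kg/s

3.996e-04 kg/s


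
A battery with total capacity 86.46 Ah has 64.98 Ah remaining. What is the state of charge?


SOC% = 64.98 / 86.46 * 100 = 75.16%

75.16%


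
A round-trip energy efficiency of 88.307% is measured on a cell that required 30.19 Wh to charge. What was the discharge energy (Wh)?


E_dis = eta/100 * E_chg = 88.307/100 * 30.19 = 26.66 Wh

26.66 Wh


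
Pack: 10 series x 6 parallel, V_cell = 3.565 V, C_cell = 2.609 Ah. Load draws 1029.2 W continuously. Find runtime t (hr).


Step 1: E_pack = Ns * V_cell * Np * C_cell = 10 * 3.565 * 6 * 2.609 = 558.07 Wh
Step 2: t = E_pack / P = 558.07 / 1029.2 = 0.5422 hr

0.5422 hr


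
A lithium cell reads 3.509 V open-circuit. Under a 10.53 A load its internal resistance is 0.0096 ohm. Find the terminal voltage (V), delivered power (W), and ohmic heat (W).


Step 1: V_terminal = OCV - I*R = 3.509 - 10.53 * 0.0096 = 3.4079 V
Step 2: P_out = V_terminal * I = 3.4079 * 10.53 = 35.89 W
Step 3: Q = I^2 * R = 10.53^2 * 0.0096 = 1.064 W

V=3.4079 V, P=35.89 W, Q=1.064 W


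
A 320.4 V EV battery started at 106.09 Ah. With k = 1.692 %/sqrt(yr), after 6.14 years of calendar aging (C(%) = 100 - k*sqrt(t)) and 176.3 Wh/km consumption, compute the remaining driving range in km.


Step 1: capacity retention = 100 - 1.692 * sqrt(6.14) = 100 - 1.692 * 2.4779 = 95.807%
Step 2: C_now = 106.09 * 95.807/100 = 101.64 Ah
Step 3: E_pack = V * C_now = 320.4 * 101.64 = 32565 Wh
Step 4: range = E_pack / consumption = 32565 / 176.3 = 184.7 km

184.7 km


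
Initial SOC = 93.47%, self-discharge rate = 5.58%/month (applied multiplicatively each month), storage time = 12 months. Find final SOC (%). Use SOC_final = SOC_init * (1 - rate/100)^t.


decay = (1 - 5.58/100)^12 = 0.50207
SOC_final = 93.47 * 0.50207 = 46.93%

46.93%


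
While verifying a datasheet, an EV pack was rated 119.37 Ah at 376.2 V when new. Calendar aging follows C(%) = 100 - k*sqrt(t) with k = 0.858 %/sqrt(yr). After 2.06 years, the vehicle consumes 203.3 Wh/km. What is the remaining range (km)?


Step 1: capacity retention = 100 - 0.858 * sqrt(2.06) = 100 - 0.858 * 1.4353 = 98.769%
Step 2: C_now = 119.37 * 98.769/100 = 117.9 Ah
Step 3: E_pack = V * C_now = 376.2 * 117.9 = 44354 Wh
Step 4: range = E_pack / consumption = 44354 / 203.3 = 218.2 km

218.2 km


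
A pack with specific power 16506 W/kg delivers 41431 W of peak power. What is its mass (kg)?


m = P / SP = 41431 / 16506 = 2.510 kg

2.510 kg


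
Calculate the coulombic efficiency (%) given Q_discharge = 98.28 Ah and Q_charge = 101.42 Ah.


Coulombic efficiency = 98.28/101.42 * 100% = 96.90%

96.90%


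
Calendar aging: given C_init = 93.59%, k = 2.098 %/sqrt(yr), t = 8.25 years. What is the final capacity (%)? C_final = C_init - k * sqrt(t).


sqrt(t) = sqrt(8.25) = 2.8723
C_final = 93.59 - 2.098 * 2.8723 = 87.56%

87.56%


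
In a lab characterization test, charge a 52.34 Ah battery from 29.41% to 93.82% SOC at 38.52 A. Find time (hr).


delta_Ah = 52.34 * (93.82 - 29.41) / 100 = 33.712 Ah
t = delta_Ah / I = 33.712 / 38.52 = 0.8752 hr

0.8752 hr


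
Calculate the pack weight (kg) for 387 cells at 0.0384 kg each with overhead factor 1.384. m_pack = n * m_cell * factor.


Cell mass sum = 387 * 0.0384 = 14.861 kg
With overhead 1.384: m_pack = 14.861 * 1.384 = 20.57 kg

20.57 kg


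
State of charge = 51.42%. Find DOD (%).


DOD = 100 - SOC = 100 - 51.42 = 48.58%

48.58%


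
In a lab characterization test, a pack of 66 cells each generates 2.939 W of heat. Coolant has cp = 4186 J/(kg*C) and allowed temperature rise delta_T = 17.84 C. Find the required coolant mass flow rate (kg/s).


Step 1: Total heat Q = 66 * 2.939 W = 193.97 W
Step 2: denom = cp * dT = 4186 * 17.84 = 74678
Step 3: m_dot = 193.97 / 74678 = 0.002597 kg/s

0.002597 kg/s


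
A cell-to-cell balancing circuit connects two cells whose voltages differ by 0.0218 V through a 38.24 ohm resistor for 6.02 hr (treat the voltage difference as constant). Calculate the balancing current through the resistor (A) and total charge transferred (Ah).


I_bal = dV / R = 0.0218 / 38.24 = 5.7008e-04 A
Q = I_bal * t = 5.7008e-04 * 6.02 = 0.003432 Ah

I=5.7008e-04 A, Q=0.003432 Ah


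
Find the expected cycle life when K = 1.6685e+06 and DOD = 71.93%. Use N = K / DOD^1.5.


DOD^1.5 = 610.05
N = K / DOD^1.5 = 1.6685e+06 / 610.05 = 2735

2735 cycles


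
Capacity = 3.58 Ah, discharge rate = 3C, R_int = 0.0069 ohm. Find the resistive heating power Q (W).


Step 1: I = C_rate * capacity = 3 * 3.58 = 10.74 A
Step 2: Q = I^2 * R = 10.74^2 * 0.0069 = 115.35 * 0.0069 = 0.7959 W

0.7959 W


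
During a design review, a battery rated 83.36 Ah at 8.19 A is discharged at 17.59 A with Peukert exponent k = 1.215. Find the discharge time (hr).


Step 1: t_rated = C / I_rated = 83.36 / 8.19 = 10.178 hr
Step 2: ratio = 8.19 / 17.59 = 0.46561
Step 3: ratio^k = 0.46561^1.215 = 0.39505
Step 4: t = t_rated * ratio^k = 10.178 * 0.39505 = 4.021 hr

4.021 hr


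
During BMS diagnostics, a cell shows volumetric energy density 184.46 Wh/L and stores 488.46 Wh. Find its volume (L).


V = E / ED = 488.46 / 184.46 = 2.648 L

2.648 L


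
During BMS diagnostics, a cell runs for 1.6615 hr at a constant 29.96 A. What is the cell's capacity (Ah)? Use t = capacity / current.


C = I * t = 29.96 * 1.6615 = 49.78 Ah

49.78 Ah


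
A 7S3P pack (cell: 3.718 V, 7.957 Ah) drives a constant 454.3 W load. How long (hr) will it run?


Step 1: E_pack = Ns * V_cell * Np * C_cell = 7 * 3.718 * 3 * 7.957 = 621.27 Wh
Step 2: t = E_pack / P = 621.27 / 454.3 = 1.368 hr

1.368 hr


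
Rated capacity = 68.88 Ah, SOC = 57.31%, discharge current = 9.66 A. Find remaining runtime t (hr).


Step 1: remaining = SOC/100 * C_total = 57.31/100 * 68.88 = 39.475 Ah
Step 2: t = remaining / I = 39.475 / 9.66 = 4.086 hr

4.086 hr


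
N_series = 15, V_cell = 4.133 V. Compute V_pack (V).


V_pack = n * V_cell = 15 * 4.133 = 61.995 V

61.995 V


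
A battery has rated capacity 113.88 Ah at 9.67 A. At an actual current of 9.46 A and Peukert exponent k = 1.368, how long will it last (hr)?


Step 1: t_rated = C / I_rated = 113.88 / 9.67 = 11.777 hr
Step 2: ratio = 9.67 / 9.46 = 1.0222
Step 3: ratio^k = 1.0222^1.368 = 1.0305
Step 4: t = t_rated * ratio^k = 11.777 * 1.0305 = 12.14 hr

12.14 hr


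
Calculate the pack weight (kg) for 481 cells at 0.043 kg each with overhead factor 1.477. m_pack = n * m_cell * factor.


Cell mass sum = 481 * 0.043 = 20.683 kg
With overhead 1.477: m_pack = 20.683 * 1.477 = 30.55 kg

30.55 kg


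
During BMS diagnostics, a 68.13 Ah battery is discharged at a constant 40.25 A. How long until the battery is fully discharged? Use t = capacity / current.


Runtime = 68.13 Ah / 40.25 A = 1.693 hr

1.693 hr


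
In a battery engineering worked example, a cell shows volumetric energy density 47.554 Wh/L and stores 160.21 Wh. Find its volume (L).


V = E / ED = 160.21 / 47.554 = 3.369 L

3.369 L


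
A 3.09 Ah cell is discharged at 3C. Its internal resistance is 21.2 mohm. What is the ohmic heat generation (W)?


Convert: R = 21.2 mohm = 0.0212 ohm
Step 1: I = C_rate * capacity = 3 * 3.09 = 9.27 A
Step 2: Q = I^2 * R = 9.27^2 * 0.0212 = 85.933 * 0.0212 = 1.822 W

1.822 W


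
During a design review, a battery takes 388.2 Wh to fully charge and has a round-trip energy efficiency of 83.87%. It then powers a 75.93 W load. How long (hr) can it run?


Step 1: E_discharge = eta/100 * E_charge = 83.87/100 * 388.2 = 325.58 Wh
Step 2: t = E_discharge / P = 325.58 / 75.93 = 4.288 hr

4.288 hr


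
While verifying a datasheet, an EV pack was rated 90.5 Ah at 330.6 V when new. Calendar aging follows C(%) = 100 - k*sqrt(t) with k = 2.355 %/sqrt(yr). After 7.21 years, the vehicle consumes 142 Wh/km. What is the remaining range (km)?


Step 1: capacity retention = 100 - 2.355 * sqrt(7.21) = 100 - 2.355 * 2.6851 = 93.677%
Step 2: C_now = 90.5 * 93.677/100 = 84.778 Ah
Step 3: E_pack = V * C_now = 330.6 * 84.778 = 28028 Wh
Step 4: range = E_pack / consumption = 28028 / 142 = 197.4 km

197.4 km


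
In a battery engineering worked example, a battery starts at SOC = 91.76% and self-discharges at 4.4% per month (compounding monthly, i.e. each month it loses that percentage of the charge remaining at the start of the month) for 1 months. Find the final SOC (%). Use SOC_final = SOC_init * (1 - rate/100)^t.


decay = (1 - 4.4/100)^1 = 0.956
SOC_final = 91.76 * 0.956 = 87.72%

87.72%


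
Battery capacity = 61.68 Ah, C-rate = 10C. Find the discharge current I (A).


At 10C: I = 10 * 61.68 Ah = 616.8 A

616.8 A


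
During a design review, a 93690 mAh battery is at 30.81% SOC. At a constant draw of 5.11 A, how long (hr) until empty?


Convert: C_total = 93690 mAh = 93.69 Ah
Step 1: remaining = SOC/100 * C_total = 30.81/100 * 93.69 = 28.866 Ah
Step 2: t = remaining / I = 28.866 / 5.11 = 5.649 hr

5.649 hr


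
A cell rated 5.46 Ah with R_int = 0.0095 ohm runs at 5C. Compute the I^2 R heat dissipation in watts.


Step 1: I = C_rate * capacity = 5 * 5.46 = 27.3 A
Step 2: Q = I^2 * R = 27.3^2 * 0.0095 = 745.29 * 0.0095 = 7.080 W

7.080 W


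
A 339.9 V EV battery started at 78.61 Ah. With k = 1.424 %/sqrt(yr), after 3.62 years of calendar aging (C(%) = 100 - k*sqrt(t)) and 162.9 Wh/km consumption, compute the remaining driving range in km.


Step 1: capacity retention = 100 - 1.424 * sqrt(3.62) = 100 - 1.424 * 1.9026 = 97.291%
Step 2: C_now = 78.61 * 97.291/100 = 76.48 Ah
Step 3: E_pack = V * C_now = 339.9 * 76.48 = 25996 Wh
Step 4: range = E_pack / consumption = 25996 / 162.9 = 159.6 km

159.6 km


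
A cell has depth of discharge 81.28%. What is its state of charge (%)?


SOC = 100 - DOD = 100 - 81.28 = 18.72%

18.72%


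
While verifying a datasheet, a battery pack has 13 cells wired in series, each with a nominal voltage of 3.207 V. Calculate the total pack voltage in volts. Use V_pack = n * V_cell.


Series voltages add: 13 * 3.207 V = 41.691 V

41.691 V


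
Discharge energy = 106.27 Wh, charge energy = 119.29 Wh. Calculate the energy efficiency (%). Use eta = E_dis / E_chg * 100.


Round-trip efficiency = 106.27/119.29 * 100% = 89.09%

89.09%


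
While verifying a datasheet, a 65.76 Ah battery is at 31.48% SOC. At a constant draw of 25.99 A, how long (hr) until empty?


Step 1: remaining = SOC/100 * C_total = 31.48/100 * 65.76 = 20.701 Ah
Step 2: t = remaining / I = 20.701 / 25.99 = 0.7965 hr

0.7965 hr


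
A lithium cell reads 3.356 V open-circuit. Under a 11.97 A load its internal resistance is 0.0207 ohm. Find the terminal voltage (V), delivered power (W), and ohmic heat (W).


Step 1: V_terminal = OCV - I*R = 3.356 - 11.97 * 0.0207 = 3.1082 V
Step 2: P_out = V_terminal * I = 3.1082 * 11.97 = 37.21 W
Step 3: Q = I^2 * R = 11.97^2 * 0.0207 = 2.966 W

V=3.1082 V, P=37.21 W, Q=2.966 W


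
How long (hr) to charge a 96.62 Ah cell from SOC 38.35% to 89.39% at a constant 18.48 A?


delta_Ah = 96.62 * (89.39 - 38.35) / 100 = 49.315 Ah
t = delta_Ah / I = 49.315 / 18.48 = 2.669 hr

2.669 hr


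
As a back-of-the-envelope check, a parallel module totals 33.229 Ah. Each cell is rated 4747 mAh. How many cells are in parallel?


Convert: C_cell = 4747 mAh = 4.747 Ah
n = C_total / C_cell = 33.229 / 4.747 = 7

7


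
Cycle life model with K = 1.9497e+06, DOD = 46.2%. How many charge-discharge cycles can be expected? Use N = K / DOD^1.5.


DOD^1.5 = 314.02
N = K / DOD^1.5 = 1.9497e+06 / 314.02 = 6209

6209 cycles


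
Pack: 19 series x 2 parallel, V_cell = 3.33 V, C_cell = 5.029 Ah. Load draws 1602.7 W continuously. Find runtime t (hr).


Step 1: E_pack = Ns * V_cell * Np * C_cell = 19 * 3.33 * 2 * 5.029 = 636.37 Wh
Step 2: t = E_pack / P = 636.37 / 1602.7 = 0.3971 hr

0.3971 hr


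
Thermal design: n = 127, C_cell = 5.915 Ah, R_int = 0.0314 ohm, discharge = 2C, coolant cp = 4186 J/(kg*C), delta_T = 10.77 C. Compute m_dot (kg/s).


Step 1: I = 2 * 5.915 = 11.83 A
Step 2: Q_cell = I^2 * R = 11.83^2 * 0.0314 = 4.3944 W
Step 3: Q_total = 127 * 4.3944 = 558.09 W
Step 4: m_dot = Q_total / (cp * dT) = 558.09 / (4186 * 10.77) = 0.01238 kg/s

0.01238 kg/s


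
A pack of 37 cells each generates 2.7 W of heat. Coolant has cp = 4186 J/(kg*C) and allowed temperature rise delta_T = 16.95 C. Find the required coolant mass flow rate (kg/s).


Step 1: Total heat Q = 37 * 2.7 W = 99.9 W
Step 2: denom = cp * dT = 4186 * 16.95 = 70953
Step 3: m_dot = 99.9 / 70953 = 0.001408 kg/s

0.001408 kg/s


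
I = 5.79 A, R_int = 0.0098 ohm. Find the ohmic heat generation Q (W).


Q = I^2 * R = 5.79^2 * 0.0098 = 0.3285 W

0.3285 W


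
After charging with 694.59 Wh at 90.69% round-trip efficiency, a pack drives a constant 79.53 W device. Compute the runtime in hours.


Step 1: E_discharge = eta/100 * E_charge = 90.69/100 * 694.59 = 629.92 Wh
Step 2: t = E_discharge / P = 629.92 / 79.53 = 7.921 hr

7.921 hr


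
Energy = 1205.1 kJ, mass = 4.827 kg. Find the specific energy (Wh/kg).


Convert: E = 1205.1 kJ = 334.75 Wh
ED = E / m = 334.75 / 4.827 = 69.35 Wh/kg

69.35 Wh/kg


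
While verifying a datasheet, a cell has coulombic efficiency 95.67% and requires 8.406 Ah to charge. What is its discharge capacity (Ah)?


Q_dis = eta/100 * Q_chg = 95.67/100 * 8.406 = 8.042 Ah

8.042 Ah


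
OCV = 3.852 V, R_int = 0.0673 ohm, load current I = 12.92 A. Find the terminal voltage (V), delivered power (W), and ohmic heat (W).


Step 1: V_terminal = OCV - I*R = 3.852 - 12.92 * 0.0673 = 2.9825 V
Step 2: P_out = V_terminal * I = 2.9825 * 12.92 = 38.53 W
Step 3: Q = I^2 * R = 12.92^2 * 0.0673 = 11.23 W

V=2.9825 V, P=38.53 W, Q=11.23 W


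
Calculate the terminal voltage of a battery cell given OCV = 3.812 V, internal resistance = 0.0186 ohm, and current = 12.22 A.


V = OCV - I*R = 3.812 - 12.22 * 0.0186 = 3.585 V

3.585 V


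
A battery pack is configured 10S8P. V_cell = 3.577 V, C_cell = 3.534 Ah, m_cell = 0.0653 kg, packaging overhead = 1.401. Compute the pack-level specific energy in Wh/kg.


Step 1: V_pack = 10 * 3.577 = 35.77 V
Step 2: C_pack = 8 * 3.534 = 28.272 Ah
Step 3: E_pack = V_pack * C_pack = 35.77 * 28.272 = 1011.3 Wh
Step 4: m_pack = 10 * 8 * 0.0653 * 1.401 = 7.3188 kg
Step 5: ED = E_pack / m_pack = 1011.3 / 7.3188 = 138.2 Wh/kg

138.2 Wh/kg


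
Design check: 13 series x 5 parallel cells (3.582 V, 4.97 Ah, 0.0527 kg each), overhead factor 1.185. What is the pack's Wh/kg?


Step 1: V_pack = 13 * 3.582 = 46.566 V
Step 2: C_pack = 5 * 4.97 = 24.85 Ah
Step 3: E_pack = V_pack * C_pack = 46.566 * 24.85 = 1157.2 Wh
Step 4: m_pack = 13 * 5 * 0.0527 * 1.185 = 4.0592 kg
Step 5: ED = E_pack / m_pack = 1157.2 / 4.0592 = 285.1 Wh/kg

285.1 Wh/kg


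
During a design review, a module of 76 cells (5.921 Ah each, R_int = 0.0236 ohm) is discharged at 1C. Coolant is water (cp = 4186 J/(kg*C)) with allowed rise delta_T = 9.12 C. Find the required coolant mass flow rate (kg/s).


Step 1: I = 1 * 5.921 = 5.921 A
Step 2: Q_cell = I^2 * R = 5.921^2 * 0.0236 = 0.82737 W
Step 3: Q_total = 76 * 0.82737 = 62.88 W
Step 4: m_dot = Q_total / (cp * dT) = 62.88 / (4186 * 9.12) = 0.001647 kg/s

0.001647 kg/s


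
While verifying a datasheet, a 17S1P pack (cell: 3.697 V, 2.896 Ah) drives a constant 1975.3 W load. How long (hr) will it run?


Step 1: E_pack = Ns * V_cell * Np * C_cell = 17 * 3.697 * 1 * 2.896 = 182.01 Wh
Step 2: t = E_pack / P = 182.01 / 1975.3 = 0.09214 hr

0.09214 hr


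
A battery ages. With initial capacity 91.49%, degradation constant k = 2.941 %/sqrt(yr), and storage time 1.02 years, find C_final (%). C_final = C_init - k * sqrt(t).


sqrt(t) = sqrt(1.02) = 1.01
C_final = 91.49 - 2.941 * 1.01 = 88.52%

88.52%


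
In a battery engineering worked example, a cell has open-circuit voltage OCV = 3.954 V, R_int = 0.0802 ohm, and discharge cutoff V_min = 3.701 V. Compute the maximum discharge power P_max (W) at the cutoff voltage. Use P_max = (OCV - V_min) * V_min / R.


dV = OCV - V_min = 0.253 V (so I_max = dV / R)
P_max = dV * V_min / R = 0.253 * 3.701 / 0.0802 = 11.68 W

11.68 W


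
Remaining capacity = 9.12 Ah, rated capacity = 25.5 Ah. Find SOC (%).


SOC% = 9.12 / 25.5 * 100 = 35.76%

35.76%


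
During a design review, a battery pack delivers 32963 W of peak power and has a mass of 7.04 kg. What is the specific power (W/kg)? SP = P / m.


Specific power = 32963 W / 7.04 kg = 4682 W/kg

4682 W/kg


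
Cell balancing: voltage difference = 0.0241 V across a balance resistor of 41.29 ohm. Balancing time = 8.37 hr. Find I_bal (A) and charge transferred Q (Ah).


I_bal = dV / R = 0.0241 / 41.29 = 5.8368e-04 A
Q = I_bal * t = 5.8368e-04 * 8.37 = 0.004885 Ah

I=5.8368e-04 A, Q=0.004885 Ah


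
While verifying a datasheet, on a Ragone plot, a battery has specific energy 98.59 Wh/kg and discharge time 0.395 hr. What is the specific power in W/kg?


Specific power = 98.59 Wh/kg / 0.395 hr = 249.6 W/kg

249.6 W/kg


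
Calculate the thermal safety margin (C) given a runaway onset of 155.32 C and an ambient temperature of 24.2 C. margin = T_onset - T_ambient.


Safety margin = 155.32 C - 24.2 C = 131.12 C

131.12 C


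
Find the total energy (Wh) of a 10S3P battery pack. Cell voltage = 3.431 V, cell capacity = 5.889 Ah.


E = Ns * Vcell * Np * Ccell = 10 * 3.431 * 3 * 5.889 = 606.2 Wh

606.2 Wh


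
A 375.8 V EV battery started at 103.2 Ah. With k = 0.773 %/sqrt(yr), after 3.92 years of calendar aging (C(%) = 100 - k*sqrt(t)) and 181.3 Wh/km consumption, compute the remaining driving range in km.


Step 1: capacity retention = 100 - 0.773 * sqrt(3.92) = 100 - 0.773 * 1.9799 = 98.47%
Step 2: C_now = 103.2 * 98.47/100 = 101.62 Ah
Step 3: E_pack = V * C_now = 375.8 * 101.62 = 38189 Wh
Step 4: range = E_pack / consumption = 38189 / 181.3 = 210.6 km

210.6 km


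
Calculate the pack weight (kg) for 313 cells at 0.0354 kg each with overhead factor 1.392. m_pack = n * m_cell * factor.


Cell mass sum = 313 * 0.0354 = 11.08 kg
With overhead 1.392: m_pack = 11.08 * 1.392 = 15.42 kg

15.42 kg


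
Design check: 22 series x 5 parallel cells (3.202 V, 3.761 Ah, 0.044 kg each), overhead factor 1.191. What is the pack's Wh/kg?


Step 1: V_pack = 22 * 3.202 = 70.444 V
Step 2: C_pack = 5 * 3.761 = 18.805 Ah
Step 3: E_pack = V_pack * C_pack = 70.444 * 18.805 = 1324.7 Wh
Step 4: m_pack = 22 * 5 * 0.044 * 1.191 = 5.7644 kg
Step 5: ED = E_pack / m_pack = 1324.7 / 5.7644 = 229.8 Wh/kg

229.8 Wh/kg


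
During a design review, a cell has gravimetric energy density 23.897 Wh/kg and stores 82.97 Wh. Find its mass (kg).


m = E / ED = 82.97 / 23.897 = 3.472 kg

3.472 kg


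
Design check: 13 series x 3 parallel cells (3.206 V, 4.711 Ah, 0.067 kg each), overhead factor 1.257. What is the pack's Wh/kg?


Step 1: V_pack = 13 * 3.206 = 41.678 V
Step 2: C_pack = 3 * 4.711 = 14.133 Ah
Step 3: E_pack = V_pack * C_pack = 41.678 * 14.133 = 589.04 Wh
Step 4: m_pack = 13 * 3 * 0.067 * 1.257 = 3.2845 kg
Step 5: ED = E_pack / m_pack = 589.04 / 3.2845 = 179.3 Wh/kg

179.3 Wh/kg


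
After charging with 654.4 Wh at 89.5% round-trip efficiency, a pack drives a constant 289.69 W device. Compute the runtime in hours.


Step 1: E_discharge = eta/100 * E_charge = 89.5/100 * 654.4 = 585.69 Wh
Step 2: t = E_discharge / P = 585.69 / 289.69 = 2.022 hr

2.022 hr


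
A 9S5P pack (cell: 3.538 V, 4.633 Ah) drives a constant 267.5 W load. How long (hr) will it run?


Step 1: E_pack = Ns * V_cell * Np * C_cell = 9 * 3.538 * 5 * 4.633 = 737.62 Wh
Step 2: t = E_pack / P = 737.62 / 267.5 = 2.757 hr

2.757 hr


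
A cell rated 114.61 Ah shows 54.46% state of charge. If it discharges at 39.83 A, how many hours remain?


Step 1: remaining = SOC/100 * C_total = 54.46/100 * 114.61 = 62.417 Ah
Step 2: t = remaining / I = 62.417 / 39.83 = 1.567 hr

1.567 hr


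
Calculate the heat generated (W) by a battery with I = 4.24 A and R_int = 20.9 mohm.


Convert: R = 20.9 mohm = 0.0209 ohm
Q = I^2 * R = 4.24^2 * 0.0209 = 0.3757 W

0.3757 W


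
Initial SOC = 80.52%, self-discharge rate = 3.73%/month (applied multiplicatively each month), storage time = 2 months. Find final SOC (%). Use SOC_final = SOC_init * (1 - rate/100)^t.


Monthly retention factor = 1 - 3.73/100 = 0.9627
Over 2 months: factor^2 = 0.92679
SOC_final = 80.52 * 0.92679 = 74.63%

74.63%


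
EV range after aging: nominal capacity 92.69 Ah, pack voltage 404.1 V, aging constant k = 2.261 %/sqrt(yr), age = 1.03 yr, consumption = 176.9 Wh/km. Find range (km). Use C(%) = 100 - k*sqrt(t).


Step 1: capacity retention = 100 - 2.261 * sqrt(1.03) = 100 - 2.261 * 1.0149 = 97.705%
Step 2: C_now = 92.69 * 97.705/100 = 90.563 Ah
Step 3: E_pack = V * C_now = 404.1 * 90.563 = 36597 Wh
Step 4: range = E_pack / consumption = 36597 / 176.9 = 206.9 km

206.9 km


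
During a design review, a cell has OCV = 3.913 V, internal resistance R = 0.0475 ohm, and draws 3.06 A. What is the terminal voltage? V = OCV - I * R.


V = OCV - I*R = 3.913 - 3.06 * 0.0475 = 3.768 V

3.768 V


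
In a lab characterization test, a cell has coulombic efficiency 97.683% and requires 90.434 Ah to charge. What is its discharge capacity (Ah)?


Q_dis = eta/100 * Q_chg = 97.683/100 * 90.434 = 88.34 Ah

88.34 Ah


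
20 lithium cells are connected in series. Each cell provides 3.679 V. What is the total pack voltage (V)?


With 20 cells in series at 3.679 V each, V_pack = 73.58 V

73.58 V


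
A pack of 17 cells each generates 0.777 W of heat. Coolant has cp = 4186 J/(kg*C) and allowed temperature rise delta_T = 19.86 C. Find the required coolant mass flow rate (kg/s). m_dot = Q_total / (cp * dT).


Q_total = 17 * 0.777 = 13.209 W
m_dot = Q_total / (cp * dT) = 13.209 / (4186 * 19.86) = 1.589e-04 kg/s

1.589e-04 kg/s


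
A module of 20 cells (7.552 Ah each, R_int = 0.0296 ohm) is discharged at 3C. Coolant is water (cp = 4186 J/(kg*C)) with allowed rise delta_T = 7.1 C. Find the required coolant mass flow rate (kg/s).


Step 1: I = 3 * 7.552 = 22.656 A
Step 2: Q_cell = I^2 * R = 22.656^2 * 0.0296 = 15.194 W
Step 3: Q_total = 20 * 15.194 = 303.88 W
Step 4: m_dot = Q_total / (cp * dT) = 303.88 / (4186 * 7.1) = 0.01022 kg/s

0.01022 kg/s


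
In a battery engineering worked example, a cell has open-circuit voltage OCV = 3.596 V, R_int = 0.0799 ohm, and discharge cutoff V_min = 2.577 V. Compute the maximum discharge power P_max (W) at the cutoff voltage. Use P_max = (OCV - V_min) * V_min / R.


dV = OCV - V_min = 1.019 V (so I_max = dV / R)
P_max = dV * V_min / R = 1.019 * 2.577 / 0.0799 = 32.87 W

32.87 W


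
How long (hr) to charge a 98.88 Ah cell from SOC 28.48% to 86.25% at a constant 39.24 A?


delta_Ah = 98.88 * (86.25 - 28.48) / 100 = 57.123 Ah
t = delta_Ah / I = 57.123 / 39.24 = 1.456 hr

1.456 hr


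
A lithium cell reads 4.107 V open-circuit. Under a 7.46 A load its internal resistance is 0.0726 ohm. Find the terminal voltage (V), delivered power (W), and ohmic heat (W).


Step 1: V_terminal = OCV - I*R = 4.107 - 7.46 * 0.0726 = 3.5654 V
Step 2: P_out = V_terminal * I = 3.5654 * 7.46 = 26.60 W
Step 3: Q = I^2 * R = 7.46^2 * 0.0726 = 4.040 W

V=3.5654 V, P=26.60 W, Q=4.040 W


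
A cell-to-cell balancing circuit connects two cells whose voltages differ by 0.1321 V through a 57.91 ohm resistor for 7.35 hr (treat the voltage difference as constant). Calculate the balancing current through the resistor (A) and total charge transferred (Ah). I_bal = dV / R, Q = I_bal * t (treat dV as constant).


First, Ohm's law: I_bal = 0.1321 V / 57.91 ohm = 0.0022811 A
Then Q = I * t = 0.0022811 A * 7.35 hr = 0.01677 Ah

I=0.0022811 A, Q=0.01677 Ah


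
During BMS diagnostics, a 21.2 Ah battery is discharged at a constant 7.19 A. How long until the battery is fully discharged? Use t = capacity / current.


Runtime = 21.2 Ah / 7.19 A = 2.949 hr

2.949 hr


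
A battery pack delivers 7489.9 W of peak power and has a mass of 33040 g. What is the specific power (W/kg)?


Convert: m = 33040 g = 33.04 kg
SP = P / m = 7489.9 / 33.04 = 226.7 W/kg

226.7 W/kg


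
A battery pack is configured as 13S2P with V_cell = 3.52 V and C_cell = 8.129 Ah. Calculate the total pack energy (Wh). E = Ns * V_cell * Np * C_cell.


V_pack = 13 * 3.52 = 45.76 V
C_pack = 2 * 8.129 = 16.258 Ah
E = V_pack * C_pack = 45.76 * 16.258 = 744.0 Wh

744.0 Wh


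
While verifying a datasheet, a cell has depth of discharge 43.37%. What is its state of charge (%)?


SOC = 100 - DOD = 100 - 43.37 = 56.63%

56.63%


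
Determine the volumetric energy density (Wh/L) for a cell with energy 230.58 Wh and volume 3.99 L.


ED = E / V = 230.58 / 3.99 = 57.79 Wh/L

57.79 Wh/L


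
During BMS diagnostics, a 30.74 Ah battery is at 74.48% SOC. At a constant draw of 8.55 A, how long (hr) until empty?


Step 1: remaining = SOC/100 * C_total = 74.48/100 * 30.74 = 22.895 Ah
Step 2: t = remaining / I = 22.895 / 8.55 = 2.678 hr

2.678 hr


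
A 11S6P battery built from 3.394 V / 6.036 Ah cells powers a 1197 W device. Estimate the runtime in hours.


Step 1: E_pack = Ns * V_cell * Np * C_cell = 11 * 3.394 * 6 * 6.036 = 1352.1 Wh
Step 2: t = E_pack / P = 1352.1 / 1197 = 1.130 hr

1.130 hr


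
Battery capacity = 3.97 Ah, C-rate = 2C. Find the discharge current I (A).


At 2C: I = 2 * 3.97 Ah = 7.94 A

7.94 A


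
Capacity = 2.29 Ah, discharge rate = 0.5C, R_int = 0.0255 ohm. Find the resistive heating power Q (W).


Step 1: I = C_rate * capacity = 0.5 * 2.29 = 1.145 A
Step 2: Q = I^2 * R = 1.145^2 * 0.0255 = 1.311 * 0.0255 = 0.03343 W

0.03343 W


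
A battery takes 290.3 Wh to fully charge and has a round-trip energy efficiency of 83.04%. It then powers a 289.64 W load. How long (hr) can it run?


Step 1: E_discharge = eta/100 * E_charge = 83.04/100 * 290.3 = 241.07 Wh
Step 2: t = E_discharge / P = 241.07 / 289.64 = 0.8323 hr

0.8323 hr


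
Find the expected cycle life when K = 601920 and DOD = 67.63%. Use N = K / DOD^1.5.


Step 1: DOD^1.5 = 67.63^1.5 = 556.17
Step 2: N = 601920 / 556.17 = 1082 cycles

1082 cycles


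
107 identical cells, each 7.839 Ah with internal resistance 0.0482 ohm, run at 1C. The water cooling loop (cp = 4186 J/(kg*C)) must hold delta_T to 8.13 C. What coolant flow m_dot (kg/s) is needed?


Step 1: I = 1 * 7.839 = 7.839 A
Step 2: Q_cell = I^2 * R = 7.839^2 * 0.0482 = 2.9619 W
Step 3: Q_total = 107 * 2.9619 = 316.92 W
Step 4: m_dot = Q_total / (cp * dT) = 316.92 / (4186 * 8.13) = 0.009312 kg/s

0.009312 kg/s


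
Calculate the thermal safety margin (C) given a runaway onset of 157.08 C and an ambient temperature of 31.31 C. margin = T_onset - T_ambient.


margin = T_onset - T_ambient = 157.08 - 31.31 = 125.77 C

125.77 C


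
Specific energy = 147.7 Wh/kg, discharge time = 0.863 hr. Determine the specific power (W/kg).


Specific power = 147.7 Wh/kg / 0.863 hr = 171.1 W/kg

171.1 W/kg


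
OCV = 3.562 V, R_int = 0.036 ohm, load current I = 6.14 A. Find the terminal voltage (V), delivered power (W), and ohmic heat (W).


Step 1: V_terminal = OCV - I*R = 3.562 - 6.14 * 0.036 = 3.341 V
Step 2: P_out = V_terminal * I = 3.341 * 6.14 = 20.51 W
Step 3: Q = I^2 * R = 6.14^2 * 0.036 = 1.357 W

V=3.341 V, P=20.51 W, Q=1.357 W


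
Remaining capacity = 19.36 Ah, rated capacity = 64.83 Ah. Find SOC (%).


SOC% = 19.36 / 64.83 * 100 = 29.86%

29.86%


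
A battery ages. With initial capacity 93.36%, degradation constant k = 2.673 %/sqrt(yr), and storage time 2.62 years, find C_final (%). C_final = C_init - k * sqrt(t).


sqrt(t) = sqrt(2.62) = 1.6186
C_final = 93.36 - 2.673 * 1.6186 = 89.03%

89.03%


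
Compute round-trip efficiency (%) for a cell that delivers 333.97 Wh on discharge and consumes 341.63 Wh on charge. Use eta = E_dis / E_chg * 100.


Round-trip efficiency = 333.97/341.63 * 100% = 97.76%

97.76%


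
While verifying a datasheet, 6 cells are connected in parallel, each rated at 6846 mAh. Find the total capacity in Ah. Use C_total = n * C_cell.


Convert: C_cell = 6846 mAh = 6.846 Ah
C_total = 6 * 6.846 = 41.076 Ah

41.076 Ah


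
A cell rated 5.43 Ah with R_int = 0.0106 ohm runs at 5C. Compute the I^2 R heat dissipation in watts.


Step 1: I = C_rate * capacity = 5 * 5.43 = 27.15 A
Step 2: Q = I^2 * R = 27.15^2 * 0.0106 = 737.12 * 0.0106 = 7.813 W

7.813 W


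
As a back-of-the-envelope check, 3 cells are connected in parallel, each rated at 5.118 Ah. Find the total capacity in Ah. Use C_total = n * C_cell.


C_total = 3 * 5.118 = 15.354 Ah

15.354 Ah


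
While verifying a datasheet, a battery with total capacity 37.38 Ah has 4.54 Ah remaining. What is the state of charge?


SOC = (remaining / total) * 100 = (4.54 / 37.38) * 100 = 12.15%

12.15%


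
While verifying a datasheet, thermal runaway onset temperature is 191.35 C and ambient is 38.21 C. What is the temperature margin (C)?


margin = T_onset - T_ambient = 191.35 - 38.21 = 153.14 C

153.14 C


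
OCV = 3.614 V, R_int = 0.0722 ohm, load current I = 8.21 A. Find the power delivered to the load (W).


Step 1: V_terminal = OCV - I*R = 3.614 - 8.21 * 0.0722 = 3.0212 V
Step 2: P_out = V_terminal * I = 3.0212 * 8.21 = 24.80 W

24.80 W


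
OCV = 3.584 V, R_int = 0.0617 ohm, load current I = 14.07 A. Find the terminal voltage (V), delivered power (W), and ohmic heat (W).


Step 1: V_terminal = OCV - I*R = 3.584 - 14.07 * 0.0617 = 2.7159 V
Step 2: P_out = V_terminal * I = 2.7159 * 14.07 = 38.21 W
Step 3: Q = I^2 * R = 14.07^2 * 0.0617 = 12.21 W

V=2.7159 V, P=38.21 W, Q=12.21 W


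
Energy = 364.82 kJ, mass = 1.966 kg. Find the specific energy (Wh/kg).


Convert: E = 364.82 kJ = 101.34 Wh
ED = E / m = 101.34 / 1.966 = 51.55 Wh/kg

51.55 Wh/kg


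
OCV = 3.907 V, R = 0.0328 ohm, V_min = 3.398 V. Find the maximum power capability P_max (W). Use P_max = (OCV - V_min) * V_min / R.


P_max = (OCV - V_min) * V_min / R = (3.907 - 3.398) * 3.398 / 0.0328 = 0.509 * 3.398 / 0.0328 = 52.73 W

52.73 W


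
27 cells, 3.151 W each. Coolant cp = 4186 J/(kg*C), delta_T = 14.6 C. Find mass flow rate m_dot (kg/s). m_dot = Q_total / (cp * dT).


Step 1: Total heat Q = 27 * 3.151 W = 85.077 W
Step 2: denom = cp * dT = 4186 * 14.6 = 61116
Step 3: m_dot = 85.077 / 61116 = 0.001392 kg/s

0.001392 kg/s


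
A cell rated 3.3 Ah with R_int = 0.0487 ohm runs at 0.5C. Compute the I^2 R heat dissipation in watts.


Step 1: I = C_rate * capacity = 0.5 * 3.3 = 1.65 A
Step 2: Q = I^2 * R = 1.65^2 * 0.0487 = 2.7225 * 0.0487 = 0.1326 W

0.1326 W


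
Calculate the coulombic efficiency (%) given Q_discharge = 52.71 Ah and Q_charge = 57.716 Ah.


Coulombic efficiency = 52.71/57.716 * 100% = 91.33%

91.33%


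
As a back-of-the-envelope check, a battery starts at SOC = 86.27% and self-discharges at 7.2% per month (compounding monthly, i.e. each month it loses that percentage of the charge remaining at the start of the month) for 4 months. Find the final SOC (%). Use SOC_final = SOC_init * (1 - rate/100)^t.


decay = (1 - 7.2/100)^4 = 0.74164
SOC_final = 86.27 * 0.74164 = 63.98%

63.98%


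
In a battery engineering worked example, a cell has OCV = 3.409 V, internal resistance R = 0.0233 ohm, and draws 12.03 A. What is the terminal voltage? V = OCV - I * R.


IR drop = 12.03 * 0.0233 = 0.2803 V
V = 3.409 - 0.2803 = 3.129 V

3.129 V


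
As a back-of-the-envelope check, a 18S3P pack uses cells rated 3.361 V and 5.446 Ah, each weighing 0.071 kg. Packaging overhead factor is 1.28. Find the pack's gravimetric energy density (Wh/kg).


Step 1: V_pack = 18 * 3.361 = 60.498 V
Step 2: C_pack = 3 * 5.446 = 16.338 Ah
Step 3: E_pack = V_pack * C_pack = 60.498 * 16.338 = 988.42 Wh
Step 4: m_pack = 18 * 3 * 0.071 * 1.28 = 4.9075 kg
Step 5: ED = E_pack / m_pack = 988.42 / 4.9075 = 201.4 Wh/kg

201.4 Wh/kg


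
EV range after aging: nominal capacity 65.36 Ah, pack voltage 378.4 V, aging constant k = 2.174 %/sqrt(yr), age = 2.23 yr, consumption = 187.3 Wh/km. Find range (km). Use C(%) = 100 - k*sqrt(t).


Step 1: capacity retention = 100 - 2.174 * sqrt(2.23) = 100 - 2.174 * 1.4933 = 96.754%
Step 2: C_now = 65.36 * 96.754/100 = 63.238 Ah
Step 3: E_pack = V * C_now = 378.4 * 63.238 = 23929 Wh
Step 4: range = E_pack / consumption = 23929 / 187.3 = 127.8 km

127.8 km


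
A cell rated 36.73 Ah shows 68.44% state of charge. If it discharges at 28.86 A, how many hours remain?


Step 1: remaining = SOC/100 * C_total = 68.44/100 * 36.73 = 25.138 Ah
Step 2: t = remaining / I = 25.138 / 28.86 = 0.8710 hr

0.8710 hr


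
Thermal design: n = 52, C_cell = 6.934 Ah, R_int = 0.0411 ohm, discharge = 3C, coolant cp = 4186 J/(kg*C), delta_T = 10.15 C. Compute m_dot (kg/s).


Step 1: I = 3 * 6.934 = 20.802 A
Step 2: Q_cell = I^2 * R = 20.802^2 * 0.0411 = 17.785 W
Step 3: Q_total = 52 * 17.785 = 924.82 W
Step 4: m_dot = Q_total / (cp * dT) = 924.82 / (4186 * 10.15) = 0.02177 kg/s

0.02177 kg/s


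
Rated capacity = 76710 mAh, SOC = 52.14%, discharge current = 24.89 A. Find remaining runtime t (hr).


Convert: C_total = 76710 mAh = 76.71 Ah
Step 1: remaining = SOC/100 * C_total = 52.14/100 * 76.71 = 39.997 Ah
Step 2: t = remaining / I = 39.997 / 24.89 = 1.607 hr

1.607 hr


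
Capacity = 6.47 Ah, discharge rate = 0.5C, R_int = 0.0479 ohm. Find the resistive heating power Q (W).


Step 1: I = C_rate * capacity = 0.5 * 6.47 = 3.235 A
Step 2: Q = I^2 * R = 3.235^2 * 0.0479 = 10.465 * 0.0479 = 0.5013 W

0.5013 W


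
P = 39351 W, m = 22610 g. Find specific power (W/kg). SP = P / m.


Convert: m = 22610 g = 22.61 kg
SP = P / m = 39351 / 22.61 = 1740 W/kg

1740 W/kg


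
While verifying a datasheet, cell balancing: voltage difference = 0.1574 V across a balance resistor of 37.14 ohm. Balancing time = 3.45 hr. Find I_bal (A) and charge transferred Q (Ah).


First, Ohm's law: I_bal = 0.1574 V / 37.14 ohm = 0.004238 A
Then Q = I * t = 0.004238 A * 3.45 hr = 0.01462 Ah

I=0.004238 A, Q=0.01462 Ah


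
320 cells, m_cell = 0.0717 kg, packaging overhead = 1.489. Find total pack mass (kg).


Cell mass sum = 320 * 0.0717 = 22.944 kg
With overhead 1.489: m_pack = 22.944 * 1.489 = 34.16 kg

34.16 kg


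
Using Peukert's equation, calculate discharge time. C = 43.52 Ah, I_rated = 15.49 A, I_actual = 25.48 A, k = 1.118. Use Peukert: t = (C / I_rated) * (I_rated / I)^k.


Step 1: t_rated = C / I_rated = 43.52 / 15.49 = 2.8096 hr
Step 2: ratio = 15.49 / 25.48 = 0.60793
Step 3: ratio^k = 0.60793^1.118 = 0.57326
Step 4: t = t_rated * ratio^k = 2.8096 * 0.57326 = 1.611 hr

1.611 hr


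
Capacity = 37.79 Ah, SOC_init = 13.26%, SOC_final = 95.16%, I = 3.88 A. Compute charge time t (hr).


Step 1: dSOC = 95.16% - 13.26% = 81.9%
Step 2: delta_Ah = 37.79 * 81.9 / 100 = 30.95 Ah
Step 3: t = 30.95 / 3.88 = 7.977 hr

7.977 hr


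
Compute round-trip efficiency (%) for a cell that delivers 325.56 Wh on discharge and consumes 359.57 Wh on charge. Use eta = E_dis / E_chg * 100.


eta_e = E_dis / E_chg * 100 = 325.56 / 359.57 * 100 = 90.54%

90.54%


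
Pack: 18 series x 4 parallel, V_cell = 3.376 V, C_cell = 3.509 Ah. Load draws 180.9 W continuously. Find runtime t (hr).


Step 1: E_pack = Ns * V_cell * Np * C_cell = 18 * 3.376 * 4 * 3.509 = 852.94 Wh
Step 2: t = E_pack / P = 852.94 / 180.9 = 4.715 hr

4.715 hr
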